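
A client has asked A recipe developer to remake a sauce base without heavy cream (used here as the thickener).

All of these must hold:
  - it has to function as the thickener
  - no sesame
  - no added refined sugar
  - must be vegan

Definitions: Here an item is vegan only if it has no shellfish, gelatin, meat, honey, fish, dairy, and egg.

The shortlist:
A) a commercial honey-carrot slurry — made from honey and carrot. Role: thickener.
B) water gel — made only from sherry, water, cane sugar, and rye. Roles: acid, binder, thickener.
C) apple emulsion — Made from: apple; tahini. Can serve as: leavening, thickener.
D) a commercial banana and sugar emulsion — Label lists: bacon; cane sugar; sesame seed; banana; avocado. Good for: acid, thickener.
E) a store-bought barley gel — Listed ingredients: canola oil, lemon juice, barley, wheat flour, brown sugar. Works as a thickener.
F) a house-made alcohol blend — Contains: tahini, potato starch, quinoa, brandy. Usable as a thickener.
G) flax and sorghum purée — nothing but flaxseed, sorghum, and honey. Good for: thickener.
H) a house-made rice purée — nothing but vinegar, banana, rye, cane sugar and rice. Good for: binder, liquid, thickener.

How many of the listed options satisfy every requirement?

0

A: has honey, so not vegan — out
B: has cane sugar, so not no-added-sugar — no
C: has tahini, so not sesame-free — no
D: has bacon, so not vegan; has cane sugar, so not no-added-sugar (and 1 more) — out
E: has brown sugar, so not no-added-sugar — reject
F: has tahini, so not sesame-free — no
G: has honey, so not vegan — no
H: has cane sugar, so not no-added-sugar — no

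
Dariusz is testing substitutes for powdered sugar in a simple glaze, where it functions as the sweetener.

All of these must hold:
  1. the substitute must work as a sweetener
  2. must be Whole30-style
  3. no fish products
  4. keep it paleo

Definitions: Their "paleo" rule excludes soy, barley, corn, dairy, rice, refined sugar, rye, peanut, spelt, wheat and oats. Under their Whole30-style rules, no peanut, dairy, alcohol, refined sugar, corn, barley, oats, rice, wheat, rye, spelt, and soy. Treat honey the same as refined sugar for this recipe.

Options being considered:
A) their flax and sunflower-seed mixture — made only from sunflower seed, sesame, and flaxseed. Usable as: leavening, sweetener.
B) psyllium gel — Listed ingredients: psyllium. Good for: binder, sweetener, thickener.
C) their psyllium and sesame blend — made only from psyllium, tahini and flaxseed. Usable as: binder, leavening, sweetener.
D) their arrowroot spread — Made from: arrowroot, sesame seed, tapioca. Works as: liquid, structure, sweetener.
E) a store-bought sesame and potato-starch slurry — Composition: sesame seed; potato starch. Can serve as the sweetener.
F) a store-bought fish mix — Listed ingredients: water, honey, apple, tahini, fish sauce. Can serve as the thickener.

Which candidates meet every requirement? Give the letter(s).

A, B, C, D, E

A: works as a sweetener, no fish, Whole30-style — OK
B: works as a sweetener, Whole30-style, no fish — keep
C: nothing on the exclusion list — OK
D: works as a sweetener, Whole30-style, paleo — OK
E: only sesame seed and potato starch; none excluded — valid
F: not usable as a sweetener; has honey, so not paleo (and 2 more) — no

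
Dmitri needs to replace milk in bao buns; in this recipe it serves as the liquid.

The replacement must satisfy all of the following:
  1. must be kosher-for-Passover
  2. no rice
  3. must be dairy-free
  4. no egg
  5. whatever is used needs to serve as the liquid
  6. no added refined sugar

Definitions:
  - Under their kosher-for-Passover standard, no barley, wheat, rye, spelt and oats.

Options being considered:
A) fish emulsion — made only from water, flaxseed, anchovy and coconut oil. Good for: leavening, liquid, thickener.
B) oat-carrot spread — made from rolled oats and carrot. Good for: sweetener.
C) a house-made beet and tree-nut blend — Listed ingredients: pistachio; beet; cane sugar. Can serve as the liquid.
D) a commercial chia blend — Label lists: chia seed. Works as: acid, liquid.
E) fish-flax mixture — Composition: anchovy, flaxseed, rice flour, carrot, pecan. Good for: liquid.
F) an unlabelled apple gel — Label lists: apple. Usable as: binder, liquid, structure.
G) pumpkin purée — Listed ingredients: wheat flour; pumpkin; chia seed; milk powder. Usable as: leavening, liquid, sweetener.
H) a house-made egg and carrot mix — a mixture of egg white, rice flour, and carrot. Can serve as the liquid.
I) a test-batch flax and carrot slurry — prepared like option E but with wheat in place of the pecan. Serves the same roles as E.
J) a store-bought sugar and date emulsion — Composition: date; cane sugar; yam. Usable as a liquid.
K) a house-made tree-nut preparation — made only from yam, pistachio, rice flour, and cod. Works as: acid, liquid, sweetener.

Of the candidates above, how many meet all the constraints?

3

A: works as a liquid, kosher-for-Passover, no rice — OK
B: not usable as a liquid; has rolled oats, so not kosher-for-Passover — reject
C: has cane sugar, so not no-added-sugar — out
D: only chia seed; none excluded — valid
E: has rice flour, so not rice-free — no
F: nothing on the exclusion list — valid
G: has wheat flour, so not kosher-for-Passover; has milk powder, so not dairy-free — out
H: has rice flour, so not rice-free; has egg white, so not egg-free — out
I: has wheat, so not kosher-for-Passover; has rice flour, so not rice-free — reject
J: has cane sugar, so not no-added-sugar — reject
K: has rice flour, so not rice-free — no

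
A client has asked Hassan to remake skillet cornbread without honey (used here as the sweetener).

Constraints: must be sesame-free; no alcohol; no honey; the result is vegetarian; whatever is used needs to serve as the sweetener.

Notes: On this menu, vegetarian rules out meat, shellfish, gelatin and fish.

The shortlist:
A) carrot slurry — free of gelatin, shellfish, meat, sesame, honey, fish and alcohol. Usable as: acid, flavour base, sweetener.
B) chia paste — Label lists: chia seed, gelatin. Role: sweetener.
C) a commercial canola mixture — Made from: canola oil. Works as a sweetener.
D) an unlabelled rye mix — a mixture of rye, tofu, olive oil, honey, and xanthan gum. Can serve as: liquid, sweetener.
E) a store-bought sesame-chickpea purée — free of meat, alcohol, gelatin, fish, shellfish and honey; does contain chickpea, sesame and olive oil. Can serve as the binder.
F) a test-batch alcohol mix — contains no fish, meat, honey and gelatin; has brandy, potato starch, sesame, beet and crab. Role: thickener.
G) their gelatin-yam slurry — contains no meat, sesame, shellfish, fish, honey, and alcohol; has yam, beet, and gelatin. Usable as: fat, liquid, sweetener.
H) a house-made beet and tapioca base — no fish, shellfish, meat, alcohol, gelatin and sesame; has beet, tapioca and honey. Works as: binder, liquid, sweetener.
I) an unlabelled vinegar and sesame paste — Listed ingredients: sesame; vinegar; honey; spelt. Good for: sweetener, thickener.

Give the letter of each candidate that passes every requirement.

A, C

A: all constraints satisfied — OK
B: has gelatin, so not vegetarian — no
C: all constraints satisfied — keep
D: has honey, so not honey-free — out
E: not usable as a sweetener; has sesame, so not sesame-free — out
F: not usable as a sweetener; has crab, so not vegetarian (and 2 more) — reject
G: has gelatin, so not vegetarian — reject
H: has honey, so not honey-free — out
I: has honey, so not honey-free; has sesame, so not sesame-free — reject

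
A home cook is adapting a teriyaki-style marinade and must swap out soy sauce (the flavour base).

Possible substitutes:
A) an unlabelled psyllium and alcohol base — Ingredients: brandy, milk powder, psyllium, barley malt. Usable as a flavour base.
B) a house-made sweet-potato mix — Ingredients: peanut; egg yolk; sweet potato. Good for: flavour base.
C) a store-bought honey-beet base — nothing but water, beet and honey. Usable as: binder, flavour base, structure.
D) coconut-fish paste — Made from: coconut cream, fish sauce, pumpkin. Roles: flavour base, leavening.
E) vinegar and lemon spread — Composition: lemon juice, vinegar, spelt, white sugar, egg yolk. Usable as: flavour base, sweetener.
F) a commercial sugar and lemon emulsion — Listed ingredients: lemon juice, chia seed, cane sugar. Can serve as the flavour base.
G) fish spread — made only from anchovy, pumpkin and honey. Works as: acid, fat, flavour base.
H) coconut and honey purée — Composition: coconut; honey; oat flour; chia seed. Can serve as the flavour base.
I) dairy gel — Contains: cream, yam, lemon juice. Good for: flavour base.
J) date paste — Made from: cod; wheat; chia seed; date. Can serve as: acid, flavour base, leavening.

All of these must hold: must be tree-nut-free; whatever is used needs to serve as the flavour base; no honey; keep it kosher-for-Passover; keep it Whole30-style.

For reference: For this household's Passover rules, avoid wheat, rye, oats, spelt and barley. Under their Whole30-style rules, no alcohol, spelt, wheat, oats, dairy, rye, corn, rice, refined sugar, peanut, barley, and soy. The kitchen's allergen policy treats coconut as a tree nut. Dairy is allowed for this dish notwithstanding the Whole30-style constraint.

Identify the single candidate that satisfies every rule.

A: has barley malt, so not kosher-for-Passover; has brandy, so not Whole30-style — no
B: has peanut, so not Whole30-style — reject
C: has honey, so not honey-free — reject
D: has coconut cream, so not tree-nut-free — reject
E: has spelt, so not kosher-for-Passover; has spelt, so not Whole30-style — out
F: has cane sugar, so not Whole30-style — no
G: has honey, so not honey-free — reject
H: has oat flour, so not kosher-for-Passover; has oat flour, so not Whole30-style (and 2 more) — out
I: dairy is permitted under the Whole30-style carve-out; nothing else excluded — OK
J: has wheat, so not kosher-for-Passover; has wheat, so not Whole30-style — out

I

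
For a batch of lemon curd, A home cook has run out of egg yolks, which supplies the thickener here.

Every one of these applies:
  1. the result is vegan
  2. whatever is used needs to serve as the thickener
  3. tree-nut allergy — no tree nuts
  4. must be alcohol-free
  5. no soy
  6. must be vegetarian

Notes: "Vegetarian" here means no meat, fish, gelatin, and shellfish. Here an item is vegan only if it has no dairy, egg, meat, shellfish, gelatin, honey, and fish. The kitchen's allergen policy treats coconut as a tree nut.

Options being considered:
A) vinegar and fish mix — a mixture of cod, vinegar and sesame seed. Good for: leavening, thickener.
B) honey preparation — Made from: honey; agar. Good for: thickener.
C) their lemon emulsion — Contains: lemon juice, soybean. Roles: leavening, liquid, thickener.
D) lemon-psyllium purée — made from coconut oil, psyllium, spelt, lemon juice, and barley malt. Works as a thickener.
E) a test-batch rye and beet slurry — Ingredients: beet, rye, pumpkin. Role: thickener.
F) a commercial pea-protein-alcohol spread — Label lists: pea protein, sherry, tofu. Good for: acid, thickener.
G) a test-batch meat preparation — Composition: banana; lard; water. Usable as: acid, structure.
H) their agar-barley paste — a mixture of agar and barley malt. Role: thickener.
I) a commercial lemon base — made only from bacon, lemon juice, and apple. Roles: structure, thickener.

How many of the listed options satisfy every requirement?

2

A: has cod, so not vegetarian; has cod, so not vegan — no
B: has honey, so not vegan — out
C: has soybean, so not soy-free — reject
D: has coconut oil, so not tree-nut-free — out
E: nothing on the exclusion list — OK
F: has tofu, so not soy-free; has sherry, so not alcohol-free — reject
G: not usable as a thickener; has lard, so not vegetarian (and 1 more) — reject
H: only barley malt and agar; none excluded — OK
I: has bacon, so not vegetarian; has bacon, so not vegan — reject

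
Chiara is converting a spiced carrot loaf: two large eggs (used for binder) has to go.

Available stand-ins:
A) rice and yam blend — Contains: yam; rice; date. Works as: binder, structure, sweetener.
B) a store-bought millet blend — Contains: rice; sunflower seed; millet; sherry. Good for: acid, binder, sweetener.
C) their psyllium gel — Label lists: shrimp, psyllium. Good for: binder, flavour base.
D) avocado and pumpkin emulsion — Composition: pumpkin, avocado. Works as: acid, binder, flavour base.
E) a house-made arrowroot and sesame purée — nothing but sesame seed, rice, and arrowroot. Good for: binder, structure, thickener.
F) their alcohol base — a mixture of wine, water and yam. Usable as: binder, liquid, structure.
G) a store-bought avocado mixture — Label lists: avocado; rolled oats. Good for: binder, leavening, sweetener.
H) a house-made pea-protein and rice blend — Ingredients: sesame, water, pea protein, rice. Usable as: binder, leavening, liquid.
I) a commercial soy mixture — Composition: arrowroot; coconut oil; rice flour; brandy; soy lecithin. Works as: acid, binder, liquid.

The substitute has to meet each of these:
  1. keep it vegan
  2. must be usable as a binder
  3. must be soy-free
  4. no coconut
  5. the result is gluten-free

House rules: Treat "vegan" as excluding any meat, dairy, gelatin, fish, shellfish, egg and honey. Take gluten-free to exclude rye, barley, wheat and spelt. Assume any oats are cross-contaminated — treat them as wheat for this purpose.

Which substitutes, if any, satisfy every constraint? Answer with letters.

A: nothing on the exclusion list — keep
B: sherry and rice etc. — none of it excluded — keep
C: has shrimp, so not vegan — out
D: works as a binder, no soy, vegan — OK
E: all constraints satisfied — keep
F: all constraints satisfied — valid
G: has rolled oats, so not gluten-free — reject
H: no soy, no coconut — OK
I: has soy lecithin, so not soy-free; has coconut oil, so not coconut-free — reject

A, B, D, E, F, H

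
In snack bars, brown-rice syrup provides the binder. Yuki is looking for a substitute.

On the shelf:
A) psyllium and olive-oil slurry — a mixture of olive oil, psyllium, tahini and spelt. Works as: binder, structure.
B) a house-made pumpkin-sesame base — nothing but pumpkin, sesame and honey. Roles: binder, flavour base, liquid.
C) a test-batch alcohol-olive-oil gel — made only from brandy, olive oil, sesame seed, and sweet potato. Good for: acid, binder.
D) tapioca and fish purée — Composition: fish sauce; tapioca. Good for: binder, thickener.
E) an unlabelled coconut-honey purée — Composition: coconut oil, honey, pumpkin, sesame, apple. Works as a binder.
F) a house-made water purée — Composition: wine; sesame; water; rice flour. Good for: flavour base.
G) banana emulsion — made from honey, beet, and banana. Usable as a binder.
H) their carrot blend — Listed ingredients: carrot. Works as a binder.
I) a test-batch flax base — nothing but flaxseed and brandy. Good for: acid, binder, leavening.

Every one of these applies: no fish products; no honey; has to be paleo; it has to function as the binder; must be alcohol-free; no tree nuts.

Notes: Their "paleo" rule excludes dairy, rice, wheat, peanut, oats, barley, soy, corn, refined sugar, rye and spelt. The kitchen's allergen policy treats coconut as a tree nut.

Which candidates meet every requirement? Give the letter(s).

A: has spelt, so not paleo — no
B: has honey, so not honey-free — out
C: has brandy, so not alcohol-free — out
D: has fish sauce, so not fish-free — no
E: has honey, so not honey-free; has coconut oil, so not tree-nut-free — no
F: not usable as a binder; has rice flour, so not paleo (and 1 more) — out
G: has honey, so not honey-free — reject
H: only carrot; none excluded — valid
I: has brandy, so not alcohol-free — reject

H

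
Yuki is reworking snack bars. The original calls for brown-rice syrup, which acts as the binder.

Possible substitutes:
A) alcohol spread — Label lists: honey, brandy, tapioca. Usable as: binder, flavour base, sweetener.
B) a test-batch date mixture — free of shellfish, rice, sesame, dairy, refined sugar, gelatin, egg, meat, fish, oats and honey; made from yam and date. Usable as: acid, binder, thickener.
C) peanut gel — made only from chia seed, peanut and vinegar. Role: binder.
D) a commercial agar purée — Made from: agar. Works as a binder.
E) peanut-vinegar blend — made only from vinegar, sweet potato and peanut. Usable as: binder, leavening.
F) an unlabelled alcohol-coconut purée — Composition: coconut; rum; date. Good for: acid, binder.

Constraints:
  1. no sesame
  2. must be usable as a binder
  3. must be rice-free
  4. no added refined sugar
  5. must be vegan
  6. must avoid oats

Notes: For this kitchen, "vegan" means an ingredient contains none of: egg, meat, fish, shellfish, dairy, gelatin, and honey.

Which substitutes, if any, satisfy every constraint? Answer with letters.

A: has honey, so not vegan — out
B: every rule checks out — keep
C: only peanut, vinegar, and chia seed; none excluded — valid
D: only agar; none excluded — keep
E: every rule checks out — keep
F: works as a binder, no sesame, no refined sugar — valid

B, C, D, E, F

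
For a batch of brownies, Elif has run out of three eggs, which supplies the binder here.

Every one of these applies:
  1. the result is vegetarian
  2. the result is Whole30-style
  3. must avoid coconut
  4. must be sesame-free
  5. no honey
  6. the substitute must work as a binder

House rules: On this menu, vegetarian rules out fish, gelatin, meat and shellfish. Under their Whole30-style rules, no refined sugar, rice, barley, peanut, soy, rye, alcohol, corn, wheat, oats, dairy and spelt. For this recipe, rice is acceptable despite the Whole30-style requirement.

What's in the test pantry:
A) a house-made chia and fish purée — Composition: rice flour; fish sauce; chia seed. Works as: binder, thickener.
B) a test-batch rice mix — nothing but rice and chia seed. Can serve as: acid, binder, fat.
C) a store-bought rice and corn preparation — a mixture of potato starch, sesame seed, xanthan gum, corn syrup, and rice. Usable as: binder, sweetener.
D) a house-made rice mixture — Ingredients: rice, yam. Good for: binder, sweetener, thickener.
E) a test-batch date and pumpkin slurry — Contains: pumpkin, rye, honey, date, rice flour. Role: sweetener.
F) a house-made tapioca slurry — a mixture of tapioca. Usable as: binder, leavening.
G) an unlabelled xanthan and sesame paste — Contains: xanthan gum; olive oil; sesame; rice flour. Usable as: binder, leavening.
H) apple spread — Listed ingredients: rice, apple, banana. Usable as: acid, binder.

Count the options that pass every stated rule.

4

A: has fish sauce, so not vegetarian — no
B: rice is permitted under the Whole30-style carve-out; nothing else excluded — valid
C: has corn syrup, so not Whole30-style; has sesame seed, so not sesame-free — reject
D: rice is permitted under the Whole30-style carve-out; nothing else excluded — valid
E: not usable as a binder; has rye, so not Whole30-style (and 1 more) — out
F: only tapioca; none excluded — keep
G: has sesame, so not sesame-free — out
H: rice is permitted under the Whole30-style carve-out; nothing else excluded — OK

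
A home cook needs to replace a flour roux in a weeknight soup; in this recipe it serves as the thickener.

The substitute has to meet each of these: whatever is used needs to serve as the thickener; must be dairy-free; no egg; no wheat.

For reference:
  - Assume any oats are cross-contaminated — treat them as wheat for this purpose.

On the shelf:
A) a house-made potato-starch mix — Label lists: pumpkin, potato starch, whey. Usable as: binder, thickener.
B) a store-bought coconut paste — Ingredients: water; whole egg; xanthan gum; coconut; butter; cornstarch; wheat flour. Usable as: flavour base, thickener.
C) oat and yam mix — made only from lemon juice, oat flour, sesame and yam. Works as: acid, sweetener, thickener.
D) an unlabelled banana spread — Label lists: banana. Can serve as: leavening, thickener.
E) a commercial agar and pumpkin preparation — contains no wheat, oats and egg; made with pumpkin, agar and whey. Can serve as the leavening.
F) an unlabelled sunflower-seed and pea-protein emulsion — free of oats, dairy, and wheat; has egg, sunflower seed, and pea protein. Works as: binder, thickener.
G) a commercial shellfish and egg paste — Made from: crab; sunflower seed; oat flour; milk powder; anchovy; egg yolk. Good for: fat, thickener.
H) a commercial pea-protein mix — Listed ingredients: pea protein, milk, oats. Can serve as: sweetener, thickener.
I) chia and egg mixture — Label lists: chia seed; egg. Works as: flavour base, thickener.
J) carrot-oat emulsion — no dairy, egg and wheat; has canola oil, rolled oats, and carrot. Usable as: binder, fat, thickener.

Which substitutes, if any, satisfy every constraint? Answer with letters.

D

A: has whey, so not dairy-free — reject
B: has butter, so not dairy-free; has whole egg, so not egg-free (and 1 more) — reject
C: has oat flour, so not wheat-free — no
D: only banana; none excluded — valid
E: not usable as a thickener; has whey, so not dairy-free — reject
F: has egg, so not egg-free — out
G: has milk powder, so not dairy-free; has egg yolk, so not egg-free (and 1 more) — reject
H: has milk, so not dairy-free; has oats, so not wheat-free — no
I: has egg, so not egg-free — no
J: has rolled oats, so not wheat-free — reject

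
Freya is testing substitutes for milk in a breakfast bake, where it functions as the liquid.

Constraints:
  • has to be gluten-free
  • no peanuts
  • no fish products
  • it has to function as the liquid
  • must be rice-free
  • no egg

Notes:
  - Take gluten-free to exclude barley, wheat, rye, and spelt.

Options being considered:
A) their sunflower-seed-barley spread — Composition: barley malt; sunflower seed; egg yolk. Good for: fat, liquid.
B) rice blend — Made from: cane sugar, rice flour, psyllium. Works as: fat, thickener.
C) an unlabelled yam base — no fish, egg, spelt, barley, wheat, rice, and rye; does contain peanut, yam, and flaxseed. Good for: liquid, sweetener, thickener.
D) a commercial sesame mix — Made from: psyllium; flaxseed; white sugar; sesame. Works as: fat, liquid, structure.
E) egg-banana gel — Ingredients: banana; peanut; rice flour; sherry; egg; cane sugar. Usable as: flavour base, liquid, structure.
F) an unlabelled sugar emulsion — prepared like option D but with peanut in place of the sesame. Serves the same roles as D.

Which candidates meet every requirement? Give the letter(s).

A: has barley malt, so not gluten-free; has egg yolk, so not egg-free — reject
B: not usable as a liquid; has rice flour, so not rice-free — out
C: has peanut, so not peanut-free — reject
D: works as a liquid, no peanut, no fish — OK
E: has rice flour, so not rice-free; has peanut, so not peanut-free (and 1 more) — out
F: has peanut, so not peanut-free — no

D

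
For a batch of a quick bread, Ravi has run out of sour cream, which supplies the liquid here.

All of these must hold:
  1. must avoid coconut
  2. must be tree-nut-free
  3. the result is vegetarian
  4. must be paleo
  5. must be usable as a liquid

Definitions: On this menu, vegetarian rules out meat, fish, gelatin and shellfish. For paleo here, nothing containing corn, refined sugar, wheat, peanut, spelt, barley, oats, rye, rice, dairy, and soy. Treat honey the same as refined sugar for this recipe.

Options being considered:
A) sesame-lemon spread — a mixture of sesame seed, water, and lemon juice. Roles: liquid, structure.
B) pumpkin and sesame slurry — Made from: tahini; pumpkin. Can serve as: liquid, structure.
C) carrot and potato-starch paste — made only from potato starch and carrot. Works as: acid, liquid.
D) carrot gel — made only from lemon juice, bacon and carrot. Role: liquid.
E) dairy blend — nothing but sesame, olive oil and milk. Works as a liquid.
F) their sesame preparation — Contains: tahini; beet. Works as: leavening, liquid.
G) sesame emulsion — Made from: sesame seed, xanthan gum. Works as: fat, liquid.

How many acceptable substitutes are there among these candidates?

A: only sesame seed, water, and lemon juice; none excluded — OK
B: only tahini and pumpkin; none excluded — valid
C: only carrot and potato starch; none excluded — valid
D: has bacon, so not vegetarian — no
E: has milk, so not paleo — reject
F: no coconut, vegetarian — keep
G: only sesame seed and xanthan gum; none excluded — keep

5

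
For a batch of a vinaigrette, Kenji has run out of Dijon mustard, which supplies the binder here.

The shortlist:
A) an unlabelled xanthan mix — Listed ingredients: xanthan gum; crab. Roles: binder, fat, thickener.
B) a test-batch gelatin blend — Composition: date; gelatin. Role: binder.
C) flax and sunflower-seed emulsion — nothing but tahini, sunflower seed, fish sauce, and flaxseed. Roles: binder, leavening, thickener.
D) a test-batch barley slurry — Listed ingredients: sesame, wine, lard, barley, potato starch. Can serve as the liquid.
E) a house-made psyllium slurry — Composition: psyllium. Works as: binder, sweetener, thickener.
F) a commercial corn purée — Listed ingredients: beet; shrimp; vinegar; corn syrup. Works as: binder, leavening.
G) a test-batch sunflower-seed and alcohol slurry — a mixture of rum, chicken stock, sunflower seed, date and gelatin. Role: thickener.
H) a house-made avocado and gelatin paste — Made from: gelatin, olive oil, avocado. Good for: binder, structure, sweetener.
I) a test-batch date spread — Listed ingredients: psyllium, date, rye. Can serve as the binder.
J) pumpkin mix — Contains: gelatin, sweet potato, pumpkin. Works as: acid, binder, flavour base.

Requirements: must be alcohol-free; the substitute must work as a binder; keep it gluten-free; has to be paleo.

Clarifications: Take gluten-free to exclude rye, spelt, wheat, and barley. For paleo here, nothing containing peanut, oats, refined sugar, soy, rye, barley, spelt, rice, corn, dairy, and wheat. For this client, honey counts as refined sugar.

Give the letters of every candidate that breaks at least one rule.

A: works as a binder, paleo, no alcohol — valid
B: every rule checks out — OK
C: fish sauce and tahini etc. — none of it excluded — keep
D: not usable as a binder; has barley, so not gluten-free (and 2 more) — out
E: only psyllium; none excluded — valid
F: has corn syrup, so not paleo — no
G: not usable as a binder; has rum, so not alcohol-free — out
H: works as a binder, paleo, gluten-free — valid
I: has rye, so not gluten-free; has rye, so not paleo — out
J: only gelatin, sweet potato and pumpkin; none excluded — OK

D, F, G, I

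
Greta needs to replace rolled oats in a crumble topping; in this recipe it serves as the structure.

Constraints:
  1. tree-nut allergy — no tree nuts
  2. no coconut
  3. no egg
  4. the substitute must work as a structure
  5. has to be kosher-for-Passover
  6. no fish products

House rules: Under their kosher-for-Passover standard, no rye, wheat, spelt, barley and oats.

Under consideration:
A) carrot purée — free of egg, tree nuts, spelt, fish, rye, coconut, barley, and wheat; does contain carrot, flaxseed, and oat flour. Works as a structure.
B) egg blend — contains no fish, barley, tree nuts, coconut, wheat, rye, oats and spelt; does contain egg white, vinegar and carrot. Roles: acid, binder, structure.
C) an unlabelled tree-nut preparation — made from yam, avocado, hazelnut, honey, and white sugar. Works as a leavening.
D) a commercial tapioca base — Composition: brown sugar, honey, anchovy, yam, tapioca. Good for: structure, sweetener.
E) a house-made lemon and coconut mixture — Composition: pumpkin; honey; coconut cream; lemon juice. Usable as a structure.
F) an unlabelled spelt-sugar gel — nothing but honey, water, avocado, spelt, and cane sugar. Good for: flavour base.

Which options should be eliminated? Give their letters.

A, B, C, D, E, F

A: has oat flour, so not kosher-for-Passover — no
B: has egg white, so not egg-free — no
C: not usable as a structure; has hazelnut, so not tree-nut-free — no
D: has anchovy, so not fish-free — out
E: has coconut cream, so not coconut-free — no
F: not usable as a structure; has spelt, so not kosher-for-Passover — out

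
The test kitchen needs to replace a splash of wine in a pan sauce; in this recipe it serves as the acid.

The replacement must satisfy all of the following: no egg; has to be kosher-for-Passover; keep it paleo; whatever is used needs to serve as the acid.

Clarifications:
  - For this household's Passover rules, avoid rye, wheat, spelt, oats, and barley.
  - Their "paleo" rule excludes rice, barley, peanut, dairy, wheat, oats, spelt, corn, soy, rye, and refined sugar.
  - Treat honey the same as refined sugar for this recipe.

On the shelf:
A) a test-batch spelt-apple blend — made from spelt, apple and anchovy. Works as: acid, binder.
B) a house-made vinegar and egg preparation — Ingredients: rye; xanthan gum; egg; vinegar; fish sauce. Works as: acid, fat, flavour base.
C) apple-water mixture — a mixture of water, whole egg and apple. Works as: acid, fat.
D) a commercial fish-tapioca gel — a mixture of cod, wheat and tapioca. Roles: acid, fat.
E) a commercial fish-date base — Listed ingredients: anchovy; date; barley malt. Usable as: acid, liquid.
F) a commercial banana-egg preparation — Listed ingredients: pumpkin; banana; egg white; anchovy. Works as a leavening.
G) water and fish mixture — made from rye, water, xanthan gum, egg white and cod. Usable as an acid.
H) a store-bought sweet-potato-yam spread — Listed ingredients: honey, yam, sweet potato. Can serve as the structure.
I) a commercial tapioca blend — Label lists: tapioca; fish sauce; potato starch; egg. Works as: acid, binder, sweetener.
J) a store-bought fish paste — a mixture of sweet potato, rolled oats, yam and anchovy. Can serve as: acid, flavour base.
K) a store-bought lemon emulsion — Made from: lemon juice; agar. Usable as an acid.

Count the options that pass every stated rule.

A: has spelt, so not kosher-for-Passover; has spelt, so not paleo — reject
B: has rye, so not kosher-for-Passover; has rye, so not paleo (and 1 more) — out
C: has whole egg, so not egg-free — out
D: has wheat, so not kosher-for-Passover; has wheat, so not paleo — out
E: has barley malt, so not kosher-for-Passover; has barley malt, so not paleo — reject
F: not usable as an acid; has egg white, so not egg-free — reject
G: has rye, so not kosher-for-Passover; has rye, so not paleo (and 1 more) — no
H: not usable as an acid; has honey, so not paleo — out
I: has egg, so not egg-free — out
J: has rolled oats, so not kosher-for-Passover; has rolled oats, so not paleo — out
K: all constraints satisfied — keep

1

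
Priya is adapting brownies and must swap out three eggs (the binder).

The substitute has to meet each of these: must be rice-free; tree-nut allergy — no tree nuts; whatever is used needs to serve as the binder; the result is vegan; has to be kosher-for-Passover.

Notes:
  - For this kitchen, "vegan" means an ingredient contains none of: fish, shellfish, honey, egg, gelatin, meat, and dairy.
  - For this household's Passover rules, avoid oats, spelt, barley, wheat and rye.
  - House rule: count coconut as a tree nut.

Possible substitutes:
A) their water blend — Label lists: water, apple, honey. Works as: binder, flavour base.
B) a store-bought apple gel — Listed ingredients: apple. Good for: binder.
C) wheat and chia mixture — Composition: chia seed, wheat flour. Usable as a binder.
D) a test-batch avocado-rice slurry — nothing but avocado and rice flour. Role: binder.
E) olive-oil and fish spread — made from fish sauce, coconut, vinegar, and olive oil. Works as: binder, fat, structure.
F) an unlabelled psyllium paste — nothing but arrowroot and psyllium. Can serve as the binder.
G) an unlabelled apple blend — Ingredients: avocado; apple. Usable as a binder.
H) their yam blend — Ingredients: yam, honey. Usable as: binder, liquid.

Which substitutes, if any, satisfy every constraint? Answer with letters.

A: has honey, so not vegan — no
B: works as a binder, kosher-for-Passover, no rice — keep
C: has wheat flour, so not kosher-for-Passover — no
D: has rice flour, so not rice-free — out
E: has fish sauce, so not vegan; has coconut, so not tree-nut-free — reject
F: nothing on the exclusion list — keep
G: all constraints satisfied — keep
H: has honey, so not vegan — reject

B, F, G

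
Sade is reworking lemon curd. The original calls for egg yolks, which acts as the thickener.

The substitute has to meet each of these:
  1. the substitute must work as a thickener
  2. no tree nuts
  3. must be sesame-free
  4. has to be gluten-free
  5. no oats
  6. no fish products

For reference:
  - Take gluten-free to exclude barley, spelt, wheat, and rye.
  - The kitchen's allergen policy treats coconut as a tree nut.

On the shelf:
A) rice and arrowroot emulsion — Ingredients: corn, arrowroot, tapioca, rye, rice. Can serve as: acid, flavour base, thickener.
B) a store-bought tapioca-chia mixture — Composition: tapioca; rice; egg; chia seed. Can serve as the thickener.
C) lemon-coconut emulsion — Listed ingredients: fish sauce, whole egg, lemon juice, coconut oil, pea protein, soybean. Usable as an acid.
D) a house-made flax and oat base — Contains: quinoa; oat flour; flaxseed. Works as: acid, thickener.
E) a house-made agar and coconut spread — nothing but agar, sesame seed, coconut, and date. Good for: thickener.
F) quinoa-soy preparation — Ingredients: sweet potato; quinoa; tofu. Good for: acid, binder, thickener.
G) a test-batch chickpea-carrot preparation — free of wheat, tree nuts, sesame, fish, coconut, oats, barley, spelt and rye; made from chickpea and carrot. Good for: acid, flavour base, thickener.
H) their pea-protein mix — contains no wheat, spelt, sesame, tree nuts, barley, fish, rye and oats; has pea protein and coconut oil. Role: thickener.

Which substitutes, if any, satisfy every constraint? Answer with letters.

A: has rye, so not gluten-free — no
B: every rule checks out — valid
C: not usable as a thickener; has fish sauce, so not fish-free (and 1 more) — reject
D: has oat flour, so not oat-free — out
E: has sesame seed, so not sesame-free; has coconut, so not tree-nut-free — out
F: no fish, no oats — keep
G: nothing on the exclusion list — keep
H: has coconut oil, so not tree-nut-free — no

B, F, G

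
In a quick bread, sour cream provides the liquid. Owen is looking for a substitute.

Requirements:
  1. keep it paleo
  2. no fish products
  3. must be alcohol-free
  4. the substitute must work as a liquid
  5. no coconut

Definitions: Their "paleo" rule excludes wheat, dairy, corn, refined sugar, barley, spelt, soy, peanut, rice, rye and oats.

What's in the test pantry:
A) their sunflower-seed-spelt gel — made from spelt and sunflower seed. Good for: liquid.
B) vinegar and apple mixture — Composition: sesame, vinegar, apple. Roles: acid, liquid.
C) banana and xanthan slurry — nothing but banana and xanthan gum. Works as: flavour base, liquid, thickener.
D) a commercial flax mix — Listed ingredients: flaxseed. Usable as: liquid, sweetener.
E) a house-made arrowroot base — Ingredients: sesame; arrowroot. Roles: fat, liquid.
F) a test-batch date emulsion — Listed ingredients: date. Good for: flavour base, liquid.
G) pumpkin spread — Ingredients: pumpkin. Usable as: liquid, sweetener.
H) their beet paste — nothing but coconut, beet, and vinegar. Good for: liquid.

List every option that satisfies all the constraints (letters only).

B, C, D, E, F, G

A: has spelt, so not paleo — no
B: all constraints satisfied — OK
C: only banana and xanthan gum; none excluded — keep
D: all constraints satisfied — valid
E: only sesame and arrowroot; none excluded — OK
F: only date; none excluded — valid
G: only pumpkin; none excluded — OK
H: has coconut, so not coconut-free — out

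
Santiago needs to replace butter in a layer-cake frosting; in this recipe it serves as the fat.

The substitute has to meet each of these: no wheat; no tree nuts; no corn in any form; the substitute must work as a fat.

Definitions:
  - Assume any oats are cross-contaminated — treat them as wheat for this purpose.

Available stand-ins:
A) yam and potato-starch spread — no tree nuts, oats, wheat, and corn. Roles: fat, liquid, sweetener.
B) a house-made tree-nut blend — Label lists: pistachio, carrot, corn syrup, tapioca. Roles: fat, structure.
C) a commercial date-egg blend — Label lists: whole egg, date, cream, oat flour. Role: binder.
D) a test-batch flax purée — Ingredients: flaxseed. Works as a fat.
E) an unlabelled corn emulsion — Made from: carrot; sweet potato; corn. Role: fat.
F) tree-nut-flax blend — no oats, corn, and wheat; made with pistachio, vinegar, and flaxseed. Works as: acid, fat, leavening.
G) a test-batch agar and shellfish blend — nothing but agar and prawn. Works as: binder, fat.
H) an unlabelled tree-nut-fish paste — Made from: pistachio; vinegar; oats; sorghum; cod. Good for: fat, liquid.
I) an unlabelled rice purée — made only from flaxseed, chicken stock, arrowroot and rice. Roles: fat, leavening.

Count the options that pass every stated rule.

A: no corn, no tree nuts — OK
B: has pistachio, so not tree-nut-free; has corn syrup, so not corn-free — out
C: not usable as a fat; has oat flour, so not wheat-free — reject
D: every rule checks out — OK
E: has corn, so not corn-free — no
F: has pistachio, so not tree-nut-free — no
G: all constraints satisfied — OK
H: has pistachio, so not tree-nut-free; has oats, so not wheat-free — out
I: chicken stock and rice etc. — none of it excluded — keep

4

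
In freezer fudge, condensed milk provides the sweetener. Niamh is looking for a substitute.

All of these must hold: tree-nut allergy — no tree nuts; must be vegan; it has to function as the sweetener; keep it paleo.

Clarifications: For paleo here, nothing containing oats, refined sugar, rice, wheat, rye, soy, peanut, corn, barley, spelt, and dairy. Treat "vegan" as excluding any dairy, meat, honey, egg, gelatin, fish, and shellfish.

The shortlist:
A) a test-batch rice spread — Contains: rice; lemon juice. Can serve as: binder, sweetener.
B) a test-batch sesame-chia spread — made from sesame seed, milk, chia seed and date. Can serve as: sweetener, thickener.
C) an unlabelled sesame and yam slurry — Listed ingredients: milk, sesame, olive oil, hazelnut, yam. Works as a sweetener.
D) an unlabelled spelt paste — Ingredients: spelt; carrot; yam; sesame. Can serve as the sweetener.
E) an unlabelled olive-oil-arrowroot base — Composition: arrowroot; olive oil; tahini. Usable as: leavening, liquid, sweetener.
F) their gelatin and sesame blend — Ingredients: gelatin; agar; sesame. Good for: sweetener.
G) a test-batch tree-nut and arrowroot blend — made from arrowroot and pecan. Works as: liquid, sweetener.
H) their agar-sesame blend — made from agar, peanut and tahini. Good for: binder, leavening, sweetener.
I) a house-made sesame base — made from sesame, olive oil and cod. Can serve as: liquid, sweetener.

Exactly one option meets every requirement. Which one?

A: has rice, so not paleo — reject
B: has milk, so not paleo; has milk, so not vegan — out
C: has milk, so not paleo; has milk, so not vegan (and 1 more) — reject
D: has spelt, so not paleo — out
E: nothing on the exclusion list — OK
F: has gelatin, so not vegan — out
G: has pecan, so not tree-nut-free — no
H: has peanut, so not paleo — no
I: has cod, so not vegan — reject

E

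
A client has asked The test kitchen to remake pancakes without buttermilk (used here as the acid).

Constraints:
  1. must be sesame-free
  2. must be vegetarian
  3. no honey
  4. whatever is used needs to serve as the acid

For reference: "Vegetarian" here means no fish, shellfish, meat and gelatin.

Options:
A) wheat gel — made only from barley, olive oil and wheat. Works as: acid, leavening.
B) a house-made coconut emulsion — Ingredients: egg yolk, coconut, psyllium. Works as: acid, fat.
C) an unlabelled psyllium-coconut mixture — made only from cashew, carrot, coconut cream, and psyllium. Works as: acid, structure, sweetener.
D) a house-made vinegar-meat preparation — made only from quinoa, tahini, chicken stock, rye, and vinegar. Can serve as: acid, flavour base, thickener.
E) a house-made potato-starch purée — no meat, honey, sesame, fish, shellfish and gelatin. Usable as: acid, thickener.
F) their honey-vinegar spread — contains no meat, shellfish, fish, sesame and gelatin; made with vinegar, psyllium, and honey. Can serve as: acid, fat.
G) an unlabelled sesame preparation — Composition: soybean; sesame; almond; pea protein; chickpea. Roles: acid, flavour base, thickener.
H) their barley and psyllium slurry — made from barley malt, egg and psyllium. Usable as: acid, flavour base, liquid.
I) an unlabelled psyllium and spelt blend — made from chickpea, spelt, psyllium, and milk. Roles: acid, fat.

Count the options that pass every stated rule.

A: every rule checks out — keep
B: nothing on the exclusion list — keep
C: works as an acid, no sesame, no honey — valid
D: has chicken stock, so not vegetarian; has tahini, so not sesame-free — reject
E: vegetarian, no honey — keep
F: has honey, so not honey-free — reject
G: has sesame, so not sesame-free — out
H: only barley malt, egg and psyllium; none excluded — OK
I: milk and spelt etc. — none of it excluded — OK

6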